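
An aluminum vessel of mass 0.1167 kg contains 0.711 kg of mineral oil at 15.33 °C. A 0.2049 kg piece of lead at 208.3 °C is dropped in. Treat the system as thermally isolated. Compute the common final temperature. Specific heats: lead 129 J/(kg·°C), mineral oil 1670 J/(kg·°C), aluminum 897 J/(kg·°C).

T_f ≈ 19.2 °C

Let T be the final temperature. ΣQ_i = 0:
0.2049*129*(T − 208.3) + 0.711*1670*(T − 15.33) + 0.1167*897*(T − 15.33) = 0
26.43(T − 208.3) + 1187.4(T − 15.33) + 104.68(T − 15.33) = 0
1318.5 T = 25313
T = 25313/1318.5 ≈ 19.20 °C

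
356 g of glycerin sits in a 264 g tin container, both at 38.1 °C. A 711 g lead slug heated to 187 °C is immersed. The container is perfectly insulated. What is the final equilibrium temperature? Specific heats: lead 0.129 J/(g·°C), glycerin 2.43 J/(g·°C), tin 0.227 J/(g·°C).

Let T be the final temperature. ΣQ_i = 0:
711×0.129×(T − 187) + 356×2.43×(T − 38.1) + 264×0.227×(T − 38.1) = 0
1016.7 T = 52394
T = 52394 / 1016.7 = 51.5 °C

T_f ≈ 51.5 °C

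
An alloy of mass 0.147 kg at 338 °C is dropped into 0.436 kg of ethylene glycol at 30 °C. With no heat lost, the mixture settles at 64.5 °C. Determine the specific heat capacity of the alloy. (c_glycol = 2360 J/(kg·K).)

c ≈ 883 J/(kg·K)

Setting the total heat transfer to zero:
0.147×c×(64.5 − 338) + 0.436×2360×(64.5 − 30) = 0
-40.2 c = -35499
c = -35499/-40.2 ≈ 883 J/(kg·K)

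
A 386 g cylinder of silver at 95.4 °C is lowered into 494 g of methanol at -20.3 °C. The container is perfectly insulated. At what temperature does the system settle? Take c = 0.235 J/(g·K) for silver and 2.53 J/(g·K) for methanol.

T_f ≈ -12.5 °C

|Q_silver| = |Q_methanol|:
386×0.235×(95.4 − T) = 494×2.53×(T − (-20.3))
90.71(95.4 − T) = 1249.8(T − (-20.3))
1340.5 T = -16718  ⇒  T ≈ -12.47 °C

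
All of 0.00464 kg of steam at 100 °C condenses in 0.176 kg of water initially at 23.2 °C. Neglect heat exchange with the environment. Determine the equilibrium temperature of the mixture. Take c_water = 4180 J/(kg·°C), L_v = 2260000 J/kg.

T_f ≈ 39.1 °C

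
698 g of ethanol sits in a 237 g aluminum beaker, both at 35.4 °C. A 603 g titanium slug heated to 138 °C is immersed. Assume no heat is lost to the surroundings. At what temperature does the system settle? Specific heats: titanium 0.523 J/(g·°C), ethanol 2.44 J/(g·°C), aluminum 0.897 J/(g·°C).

With ΣQ=0 the equilibrium temperature is the m·c-weighted mean:
T_f = (315.37*138 + 1703.1*35.4 + 212.59*35.4) / (315.37 + 1703.1 + 212.59)
    = 111337 / 2231.1 ≈ 49.90 °C

T_f ≈ 49.9 °C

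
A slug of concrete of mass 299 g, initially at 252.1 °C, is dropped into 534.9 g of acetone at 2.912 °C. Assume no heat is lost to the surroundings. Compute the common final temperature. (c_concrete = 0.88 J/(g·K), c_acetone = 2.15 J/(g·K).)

T_f ≈ 49.3 °C

Net heat exchanged in the isolated system is zero:
299×0.88×(T − 252.1) + 534.9×2.15×(T − 2.912) = 0
1413.2 T = 69681
T = 69681 / 1413.2 = 49.3 °C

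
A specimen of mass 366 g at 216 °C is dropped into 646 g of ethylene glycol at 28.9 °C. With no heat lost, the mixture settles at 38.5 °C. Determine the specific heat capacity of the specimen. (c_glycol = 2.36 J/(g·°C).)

c ≈ 0.225 J/(g·°C)

Heat lost by the specimen = heat gained by the glycol:
366×c×(216 − 38.5) = 646×2.36×(38.5 − 28.9)
64965 c = 14636  ⇒  c ≈ 0.2253 J/(g·°C)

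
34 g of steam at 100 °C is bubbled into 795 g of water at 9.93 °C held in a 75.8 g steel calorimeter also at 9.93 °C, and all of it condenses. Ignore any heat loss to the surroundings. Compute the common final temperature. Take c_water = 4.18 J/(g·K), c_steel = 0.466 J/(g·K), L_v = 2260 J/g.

T_f ≈ 35.5 °C

Energy conservation, ΣQ = 0:
steam→water at 100 °C releases m L_v = 34×2260 = 76840
  condensed water 100 °C→T: 142.12(T − 100)
  water warms: 795×4.18×(T − 9.93) = 3323.1(T − 9.93)
  steel cup: 75.8×0.466×(T − 9.93) = 35.32(T − 9.93)
3500.5 T = 76840 + 14212 + 33349 = 124401
T ≈ 35.54 °C (< 100 °C, so full condensation is consistent).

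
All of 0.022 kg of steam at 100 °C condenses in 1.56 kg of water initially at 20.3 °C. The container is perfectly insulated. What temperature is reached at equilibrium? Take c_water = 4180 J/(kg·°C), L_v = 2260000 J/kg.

T_f ≈ 28.9 °C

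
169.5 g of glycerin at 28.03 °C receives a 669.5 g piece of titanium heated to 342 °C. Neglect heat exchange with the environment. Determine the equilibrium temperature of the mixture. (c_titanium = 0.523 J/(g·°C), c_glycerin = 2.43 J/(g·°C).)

T_f ≈ 172.3 °C

Let T be the final temperature. ΣQ_i = 0:
669.5*0.523*(T − 342) + 169.5*2.43*(T − 28.03) = 0
(350.15 + 411.89) T = 350.15*342 + 411.89*28.03
T = 131296 / 762.03 = 172 °C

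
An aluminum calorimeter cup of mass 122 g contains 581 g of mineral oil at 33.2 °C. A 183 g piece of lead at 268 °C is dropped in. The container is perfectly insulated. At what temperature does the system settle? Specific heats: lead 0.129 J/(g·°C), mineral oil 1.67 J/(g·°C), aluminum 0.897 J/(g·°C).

Energy conservation, ΣQ = 0:
183×0.129×(T − 268) + 581×1.67×(T − 33.2) + 122×0.897×(T − 33.2) = 0
23.61(T − 268) + 970.27(T − 33.2) + 109.43(T − 33.2) = 0
(23.61 + 970.27 + 109.43) T = 23.61×268 + 970.27×33.2 + 109.43×33.2
T ≈ 38.22 °C

T_f ≈ 38.2 °C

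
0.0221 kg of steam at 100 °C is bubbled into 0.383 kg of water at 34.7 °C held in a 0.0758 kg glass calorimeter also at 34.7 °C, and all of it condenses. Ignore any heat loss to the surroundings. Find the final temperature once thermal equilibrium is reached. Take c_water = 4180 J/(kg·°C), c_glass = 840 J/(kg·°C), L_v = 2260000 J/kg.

T_f ≈ 66.6 °C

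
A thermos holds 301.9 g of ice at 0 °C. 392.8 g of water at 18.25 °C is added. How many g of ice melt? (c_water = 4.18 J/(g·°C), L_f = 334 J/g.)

Heat available from the water dropping to 0 °C: 392.8×4.18×18.25 = 29965 J.
Melting all 301.9 g of ice would need 301.9×334 = 100835 J.
That's not enough to melt it all — equilibrium is at 0 °C with ice remaining.
m_melt = 29965 / L_f = 89.71 g.

m_melted ≈ 89.7 g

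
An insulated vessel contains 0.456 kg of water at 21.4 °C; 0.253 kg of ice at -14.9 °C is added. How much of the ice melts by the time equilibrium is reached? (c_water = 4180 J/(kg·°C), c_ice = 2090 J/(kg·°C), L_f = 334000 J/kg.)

m_melted ≈ 0.0985 kg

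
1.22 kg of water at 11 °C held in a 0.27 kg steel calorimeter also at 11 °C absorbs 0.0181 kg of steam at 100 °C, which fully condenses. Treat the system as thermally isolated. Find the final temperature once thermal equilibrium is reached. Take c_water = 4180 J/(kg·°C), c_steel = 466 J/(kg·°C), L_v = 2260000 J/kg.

T_f ≈ 20.0 °C

Taking heat into each body as positive, Σ m c ΔT = 0:
steam→water at 100 °C releases m L_v = 0.0181·2260000 = 40906; condensed water 100 °C→T: 75.66(T − 100); water warms: 1.22·4180·(T − 11) = 5099.6(T − 11); steel cup: 0.27·466·(T − 11) = 125.82(T − 11)
5301.1 T = 40906 + 7565.8 + 57480 = 105951
T ≈ 19.99 °C, under the boiling point, so the assumption holds.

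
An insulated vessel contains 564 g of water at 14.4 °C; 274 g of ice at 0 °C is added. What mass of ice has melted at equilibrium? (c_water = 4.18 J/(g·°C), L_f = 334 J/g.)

Heat available from the water dropping to 0 °C: 564×4.18×14.4 = 33948 J.
Fully melting the ice requires m_ice L_f = 274×334 = 91516 J.
33948 J < 91516 J, so only part of the ice melts and the system sits at 0 °C.
m_melted×334 = 33948  ⇒  m_melted ≈ 101.6 g.

m_melted ≈ 102 g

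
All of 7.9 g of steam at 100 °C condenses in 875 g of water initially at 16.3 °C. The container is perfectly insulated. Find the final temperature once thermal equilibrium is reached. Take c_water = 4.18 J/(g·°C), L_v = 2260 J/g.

Setting the total heat transfer to zero:
latent heat released on condensation: 7.9×2260 = 17854
  condensate cools 100→T: 7.9×4.18×(T − 100) = 33.02(T − 100)
  water warms: 875×4.18×(T − 16.3) = 3657.5(T − 16.3)
3690.5 T = 17854 + 3302.2 + 59617 = 80773
T ≈ 21.89 °C, under the boiling point, so the assumption holds.

T_f ≈ 21.9 °C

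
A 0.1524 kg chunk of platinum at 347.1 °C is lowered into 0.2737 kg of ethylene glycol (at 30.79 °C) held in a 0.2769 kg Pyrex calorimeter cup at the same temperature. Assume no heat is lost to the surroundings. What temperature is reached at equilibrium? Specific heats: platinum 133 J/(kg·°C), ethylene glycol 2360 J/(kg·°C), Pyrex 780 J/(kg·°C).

T_f ≈ 38.1 °C

Taking heat into each body as positive, Σ m c ΔT = 0:
0.1524*133*(T − 347.1) + 0.2737*2360*(T − 30.79) + 0.2769*780*(T − 30.79) = 0
20.27(T − 347.1) + 645.93(T − 30.79) + 215.98(T − 30.79) = 0
882.18 T = 33574
T = 33574 / 882.18 = 38.1 °C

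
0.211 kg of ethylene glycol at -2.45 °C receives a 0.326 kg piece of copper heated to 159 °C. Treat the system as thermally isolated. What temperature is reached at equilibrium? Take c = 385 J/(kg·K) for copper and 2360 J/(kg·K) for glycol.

T_f ≈ 30.1 °C

Conservation of energy gives ΣQ = 0:
0.326·385·(T − 159) + 0.211·2360·(T − (-2.45)) = 0
125.51(T − 159) + 497.96(T − (-2.45)) = 0
(125.51 + 497.96) T = 125.51·159 + 497.96·(-2.45)
T = 18736 / 623.47 = 30.1 °C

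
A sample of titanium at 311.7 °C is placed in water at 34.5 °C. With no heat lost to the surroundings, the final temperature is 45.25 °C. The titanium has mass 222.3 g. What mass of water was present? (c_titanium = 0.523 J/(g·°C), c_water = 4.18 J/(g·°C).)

m ≈ 689 g

|Q_titanium| = |Q_water|:
222.3×0.523×(311.7 − 45.25) = m×4.18×(45.25 − 34.5)
44.93 m = 30978  ⇒  m ≈ 689.4 g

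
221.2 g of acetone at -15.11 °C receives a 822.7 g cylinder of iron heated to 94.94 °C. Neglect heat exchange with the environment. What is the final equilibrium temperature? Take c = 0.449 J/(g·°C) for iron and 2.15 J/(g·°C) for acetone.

Net heat exchanged in the isolated system is zero:
822.7*0.449*(T − 94.94) + 221.2*2.15*(T − (-15.11)) = 0
369.39(T − 94.94) + 475.58(T − (-15.11)) = 0
844.97 T = 27884
T ≈ 33.00 °C

T_f ≈ 33.0 °C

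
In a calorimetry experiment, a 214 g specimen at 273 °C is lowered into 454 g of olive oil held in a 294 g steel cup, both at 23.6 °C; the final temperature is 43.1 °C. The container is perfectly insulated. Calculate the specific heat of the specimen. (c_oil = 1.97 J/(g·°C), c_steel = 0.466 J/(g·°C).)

Taking heat into each body as positive, Σ m c ΔT = 0:
214·c·(43.1 − 273) + 454·1.97·(43.1 − 23.6) + 294·0.466·(43.1 − 23.6) = 0
-49199 c = -20112
c = -20112/-49199 ≈ 0.4088 J/(g·°C)

c ≈ 0.409 J/(g·°C)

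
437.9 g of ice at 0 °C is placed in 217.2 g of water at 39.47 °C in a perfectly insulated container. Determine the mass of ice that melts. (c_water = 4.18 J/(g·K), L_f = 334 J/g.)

m_melted ≈ 107 g

Heat available from the water dropping to 0 °C: 217.2×4.18×39.47 = 35835 J.
Fully melting the ice requires m_ice L_f = 437.9×334 = 146259 J.
That's not enough to melt it all — equilibrium is at 0 °C with ice remaining.
Mass melted = 35835/334 ≈ 107.3 g.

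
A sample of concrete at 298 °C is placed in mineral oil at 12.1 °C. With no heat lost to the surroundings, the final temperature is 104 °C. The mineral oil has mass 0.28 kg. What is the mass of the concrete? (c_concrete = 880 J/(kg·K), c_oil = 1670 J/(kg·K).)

m ≈ 0.252 kg

Net heat exchanged in the isolated system is zero:
m×880×(104 − 298) + 0.28×1670×(104 − 12.1) = 0
-170720 m = -42972
m = -42972/-170720 ≈ 0.2517 kg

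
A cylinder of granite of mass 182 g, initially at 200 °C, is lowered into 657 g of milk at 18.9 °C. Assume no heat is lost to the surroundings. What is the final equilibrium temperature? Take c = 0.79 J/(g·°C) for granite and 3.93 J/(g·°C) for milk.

T_f ≈ 28.5 °C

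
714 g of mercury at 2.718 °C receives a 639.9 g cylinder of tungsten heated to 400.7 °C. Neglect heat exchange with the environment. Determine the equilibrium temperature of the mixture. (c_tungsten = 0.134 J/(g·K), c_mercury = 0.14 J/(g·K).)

T_f ≈ 186.5 °C

|Q_tungsten| = |Q_mercury|:
639.9×0.134×(400.7 − T) = 714×0.14×(T − 2.718)
85.75(400.7 − T) = 99.96(T − 2.718)
185.71 T = 34630  ⇒  T ≈ 186.48 °C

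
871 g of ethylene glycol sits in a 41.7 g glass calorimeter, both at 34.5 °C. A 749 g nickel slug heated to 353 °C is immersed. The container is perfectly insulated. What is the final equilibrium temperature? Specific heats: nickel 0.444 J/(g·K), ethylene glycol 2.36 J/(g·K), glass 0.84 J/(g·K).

T_f ≈ 78.2 °C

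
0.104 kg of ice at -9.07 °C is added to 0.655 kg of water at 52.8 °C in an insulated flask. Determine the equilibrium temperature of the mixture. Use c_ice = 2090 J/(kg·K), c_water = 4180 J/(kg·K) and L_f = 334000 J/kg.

T_f ≈ 34.0 °C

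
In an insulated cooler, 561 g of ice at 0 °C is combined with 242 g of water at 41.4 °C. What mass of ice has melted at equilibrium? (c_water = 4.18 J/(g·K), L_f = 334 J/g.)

m_melted ≈ 125 g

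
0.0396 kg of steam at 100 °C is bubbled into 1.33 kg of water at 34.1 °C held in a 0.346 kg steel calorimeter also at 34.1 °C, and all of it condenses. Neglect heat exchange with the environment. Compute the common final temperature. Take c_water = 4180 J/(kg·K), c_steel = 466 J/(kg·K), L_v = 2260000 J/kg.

Sum of m c ΔT and latent-heat terms is zero:
steam→water at 100 °C releases m L_v = 0.0396×2260000 = 89496; condensate cools 100→T: 0.0396×4180×(T − 100) = 165.53(T − 100); water warms: 1.33×4180×(T − 34.1) = 5559.4(T − 34.1); steel cup: 0.346×466×(T − 34.1) = 161.24(T − 34.1)
5886.2 T = 89496 + 16553 + 195074 = 301122
T ≈ 51.16 °C — below 100 °C, confirming all the steam condensed.

T_f ≈ 51.2 °C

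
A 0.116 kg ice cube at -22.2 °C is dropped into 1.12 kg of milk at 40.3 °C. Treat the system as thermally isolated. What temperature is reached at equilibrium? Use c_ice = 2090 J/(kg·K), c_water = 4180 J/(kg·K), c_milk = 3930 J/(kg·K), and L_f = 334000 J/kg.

T_f ≈ 27.3 °C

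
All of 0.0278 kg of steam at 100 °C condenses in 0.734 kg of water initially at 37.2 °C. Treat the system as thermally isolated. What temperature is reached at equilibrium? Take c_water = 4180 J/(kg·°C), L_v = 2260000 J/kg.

T_f ≈ 59.2 °C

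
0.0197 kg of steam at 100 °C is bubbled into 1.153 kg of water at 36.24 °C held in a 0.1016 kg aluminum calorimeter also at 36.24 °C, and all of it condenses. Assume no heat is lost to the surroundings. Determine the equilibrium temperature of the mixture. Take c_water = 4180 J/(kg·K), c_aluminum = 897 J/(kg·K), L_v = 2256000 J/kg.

Setting the total heat transfer to zero:
steam→water at 100 °C releases m L_v = 0.0197·2256000 = 44443; condensed water 100 °C→T: 82.35(T − 100); water warms: 1.153·4180·(T − 36.24) = 4819.5(T − 36.24); aluminum cup: 0.1016·897·(T − 36.24) = 91.14(T − 36.24)
4993 T = 44443 + 8234.6 + 177963 = 230641
T ≈ 46.19 °C — below 100 °C, confirming all the steam condensed.

T_f ≈ 46.2 °C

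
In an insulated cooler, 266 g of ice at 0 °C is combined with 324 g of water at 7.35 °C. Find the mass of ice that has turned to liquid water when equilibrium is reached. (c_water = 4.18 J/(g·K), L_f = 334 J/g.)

Water can give up m c ΔT = 324·4.18·7.35 = 9954.3 J before reaching 0 °C.
Melting all 266 g of ice would need 266·334 = 88844 J.
9954.3 J < 88844 J, so only part of the ice melts and the system sits at 0 °C.
m_melt = 9954.3 / L_f = 29.8 g.

m_melted ≈ 29.8 g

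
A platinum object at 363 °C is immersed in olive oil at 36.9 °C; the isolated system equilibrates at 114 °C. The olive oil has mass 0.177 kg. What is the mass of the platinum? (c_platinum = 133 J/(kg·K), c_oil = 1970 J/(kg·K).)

m ≈ 0.812 kg

Energy conservation, ΣQ = 0:
m×133×(114 − 363) + 0.177×1970×(114 − 36.9) = 0
-33117 m = -26884
m = -26884/-33117 ≈ 0.8118 kg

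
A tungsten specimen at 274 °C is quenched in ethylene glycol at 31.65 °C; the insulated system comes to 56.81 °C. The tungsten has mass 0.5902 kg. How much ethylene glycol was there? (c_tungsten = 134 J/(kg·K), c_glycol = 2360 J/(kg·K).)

m ≈ 0.289 kg

Net heat exchanged in the isolated system is zero:
0.5902×134×(56.81 − 274) + m×2360×(56.81 − 31.65) = 0
59378 m = 17177
m = 17177/59378 ≈ 0.2893 kg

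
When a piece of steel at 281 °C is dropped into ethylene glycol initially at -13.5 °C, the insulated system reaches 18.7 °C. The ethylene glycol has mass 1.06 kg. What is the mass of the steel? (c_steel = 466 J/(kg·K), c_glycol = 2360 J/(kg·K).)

Heat lost by the steel = heat gained by the glycol:
m·466·(281 − 18.7) = 1.06·2360·(18.7 − (-13.5))
122232 m = 80552  ⇒  m ≈ 0.659 kg

m ≈ 0.659 kg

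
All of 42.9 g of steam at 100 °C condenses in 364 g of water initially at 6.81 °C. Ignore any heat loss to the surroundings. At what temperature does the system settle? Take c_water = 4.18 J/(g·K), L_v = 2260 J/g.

Energy balance with sensible and latent terms:
condense steam: −42.9·2260 = −96954; condensate cools 100→T: 42.9·4.18·(T − 100) = 179.32(T − 100); original water: 1521.5(T − 6.81)
1700.8 T = 96954 + 17932 + 10362 = 125248
T ≈ 73.64 °C, under the boiling point, so the assumption holds.

T_f ≈ 73.6 °C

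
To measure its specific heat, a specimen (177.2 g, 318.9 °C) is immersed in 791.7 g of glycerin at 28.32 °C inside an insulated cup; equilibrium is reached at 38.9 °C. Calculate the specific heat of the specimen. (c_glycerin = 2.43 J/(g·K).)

Heat lost by the specimen = heat gained by the glycerin:
177.2·c·(318.9 − 38.9) = 791.7·2.43·(38.9 − 28.32)
49616 c = 20354  ⇒  c ≈ 0.4102 J/(g·K)

c ≈ 0.41 J/(g·K)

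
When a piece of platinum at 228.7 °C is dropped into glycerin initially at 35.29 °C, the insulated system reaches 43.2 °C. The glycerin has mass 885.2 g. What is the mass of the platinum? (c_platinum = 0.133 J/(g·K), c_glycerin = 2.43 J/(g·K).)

m ≈ 690 g

Energy conservation, ΣQ = 0:
m×0.133×(43.2 − 228.7) + 885.2×2.43×(43.2 − 35.29) = 0
-24.67 m = -17015
m = -17015/-24.67 ≈ 689.6 g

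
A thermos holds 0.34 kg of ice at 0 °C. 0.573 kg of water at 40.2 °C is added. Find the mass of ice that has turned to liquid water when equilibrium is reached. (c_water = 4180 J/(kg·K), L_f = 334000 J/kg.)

Cooling the water to 0 °C releases 0.573×4180×40.2 = 96285 J.
Melting all 0.34 kg of ice would need 0.34×334000 = 113560 J.
96285 J < 113560 J, so only part of the ice melts and the system sits at 0 °C.
Mass melted = 96285/334000 ≈ 0.2883 kg.

m_melted ≈ 0.288 kg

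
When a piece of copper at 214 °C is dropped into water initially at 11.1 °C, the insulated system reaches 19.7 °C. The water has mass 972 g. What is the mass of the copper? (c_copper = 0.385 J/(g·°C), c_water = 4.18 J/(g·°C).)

m ≈ 467 g

Heat lost by the copper = heat gained by the water:
m×0.385×(214 − 19.7) = 972×4.18×(19.7 − 11.1)
74.81 m = 34941  ⇒  m ≈ 467.1 g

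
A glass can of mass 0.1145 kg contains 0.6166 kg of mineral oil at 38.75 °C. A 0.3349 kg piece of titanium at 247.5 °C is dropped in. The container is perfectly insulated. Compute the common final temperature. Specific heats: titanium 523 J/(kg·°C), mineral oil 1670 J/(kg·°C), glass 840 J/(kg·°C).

Heat gained plus heat lost sum to zero:
0.3349·523·(T − 247.5) + 0.6166·1670·(T − 38.75) + 0.1145·840·(T − 38.75) = 0
(175.15 + 1029.7 + 96.18) T = 175.15·247.5 + 1029.7·38.75 + 96.18·38.75
T ≈ 66.85 °C

T_f ≈ 66.9 °C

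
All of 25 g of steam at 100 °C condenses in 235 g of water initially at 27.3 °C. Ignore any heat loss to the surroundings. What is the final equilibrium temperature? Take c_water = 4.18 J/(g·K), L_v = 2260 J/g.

T_f ≈ 86.3 °C

Net heat exchanged in the isolated system is zero:
steam→water at 100 °C releases m L_v = 25·2260 = 56500; condensate cools 100→T: 25·4.18·(T − 100) = 104.5(T − 100); original water: 982.3(T − 27.3)
1086.8 T = 56500 + 10450 + 26817 = 93767
T ≈ 86.28 °C — below 100 °C, confirming all the steam condensed.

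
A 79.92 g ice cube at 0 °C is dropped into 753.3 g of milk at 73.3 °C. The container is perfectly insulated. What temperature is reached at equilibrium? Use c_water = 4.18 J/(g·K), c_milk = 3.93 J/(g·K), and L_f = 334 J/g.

T_f ≈ 57.8 °C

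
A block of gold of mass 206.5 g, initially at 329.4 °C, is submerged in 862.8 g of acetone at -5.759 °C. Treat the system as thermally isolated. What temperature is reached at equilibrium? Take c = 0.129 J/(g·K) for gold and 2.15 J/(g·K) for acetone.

T_f ≈ -1.0 °C

Conservation of energy gives ΣQ = 0:
206.5*0.129*(T − 329.4) + 862.8*2.15*(T − (-5.759)) = 0
26.64(T − 329.4) + 1855(T − (-5.759)) = 0
(26.64 + 1855) T = 26.64*329.4 + 1855*(-5.759)
T ≈ -1.01 °C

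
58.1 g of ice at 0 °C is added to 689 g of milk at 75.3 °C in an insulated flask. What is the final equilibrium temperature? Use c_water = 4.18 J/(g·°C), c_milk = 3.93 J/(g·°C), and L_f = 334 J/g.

T_f ≈ 62.5 °C

Heat gained plus heat lost sum to zero:
latent heat to melt: 58.1·334 = 19405
  warm the meltwater: 242.86 T
  milk: 2707.8(T − 75.3)
2950.6 T = 203895 − 19405 = 184490
T ≈ 62.53 °C (positive, so assuming full melt was valid).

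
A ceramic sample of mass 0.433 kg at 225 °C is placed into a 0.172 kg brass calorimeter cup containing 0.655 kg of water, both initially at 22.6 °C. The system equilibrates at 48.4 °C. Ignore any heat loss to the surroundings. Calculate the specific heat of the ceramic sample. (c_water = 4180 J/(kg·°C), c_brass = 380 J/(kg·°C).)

c ≈ 946 J/(kg·°C)

Net heat exchanged in the isolated system is zero:
0.433·c·(48.4 − 225) + 0.655·4180·(48.4 − 22.6) + 0.172·380·(48.4 − 22.6) = 0
-76.47 c = -72324
c = -72324/-76.47 ≈ 945.8 J/(kg·°C)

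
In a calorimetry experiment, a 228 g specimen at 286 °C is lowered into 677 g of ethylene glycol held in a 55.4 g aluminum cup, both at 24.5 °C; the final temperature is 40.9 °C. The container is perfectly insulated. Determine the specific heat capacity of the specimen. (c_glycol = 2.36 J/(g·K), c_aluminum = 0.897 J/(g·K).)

Conservation of energy gives ΣQ = 0:
228×c×(40.9 − 286) + 677×2.36×(40.9 − 24.5) + 55.4×0.897×(40.9 − 24.5) = 0
-55883 c = -27018
c = -27018/-55883 ≈ 0.4835 J/(g·K)

c ≈ 0.483 J/(g·K)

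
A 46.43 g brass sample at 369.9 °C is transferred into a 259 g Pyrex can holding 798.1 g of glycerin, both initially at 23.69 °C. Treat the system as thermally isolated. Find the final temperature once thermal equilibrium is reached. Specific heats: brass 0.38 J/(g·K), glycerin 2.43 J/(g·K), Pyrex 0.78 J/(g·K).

T_f ≈ 26.5 °C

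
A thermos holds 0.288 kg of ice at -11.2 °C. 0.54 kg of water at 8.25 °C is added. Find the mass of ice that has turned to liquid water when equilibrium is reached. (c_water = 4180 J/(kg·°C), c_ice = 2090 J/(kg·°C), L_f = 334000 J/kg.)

m_melted ≈ 0.0356 kg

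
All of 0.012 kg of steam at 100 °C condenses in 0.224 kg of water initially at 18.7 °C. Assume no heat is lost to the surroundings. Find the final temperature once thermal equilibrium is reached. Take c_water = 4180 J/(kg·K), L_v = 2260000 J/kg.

T_f ≈ 50.3 °C

Net heat exchanged in the isolated system is zero:
steam→water at 100 °C releases m L_v = 0.012·2260000 = 27120; condensate cools 100→T: 0.012·4180·(T − 100) = 50.16(T − 100); original water: 936.32(T − 18.7)
986.48 T = 27120 + 5016 + 17509 = 49645
T ≈ 50.33 °C, under the boiling point, so the assumption holds.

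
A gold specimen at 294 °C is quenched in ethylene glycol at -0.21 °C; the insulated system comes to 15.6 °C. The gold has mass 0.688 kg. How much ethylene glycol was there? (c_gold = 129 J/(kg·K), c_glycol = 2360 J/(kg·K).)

m ≈ 0.662 kg

Heat gained plus heat lost sum to zero:
0.688×129×(15.6 − 294) + m×2360×(15.6 − (-0.21)) = 0
37312 m = 24709
m = 24709/37312 ≈ 0.6622 kg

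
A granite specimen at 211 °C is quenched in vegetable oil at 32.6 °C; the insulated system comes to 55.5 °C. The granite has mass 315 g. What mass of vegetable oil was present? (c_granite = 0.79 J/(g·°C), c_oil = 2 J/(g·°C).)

m ≈ 845 g

|Q_granite| = |Q_oil|:
315·0.79·(211 − 55.5) = m·2·(55.5 − 32.6)
45.8 m = 38696  ⇒  m ≈ 844.9 g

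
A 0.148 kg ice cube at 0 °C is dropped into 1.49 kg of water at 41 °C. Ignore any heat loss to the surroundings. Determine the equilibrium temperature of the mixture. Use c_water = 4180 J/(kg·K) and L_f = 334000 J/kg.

T_f ≈ 30.1 °C

Sum of m c ΔT and latent-heat terms is zero:
melt ice: 0.148·334000 = 49432
  warm the meltwater: 618.64 T
  water cools: 1.49·4180·(T − 41) = 6228.2(T − 41)
6846.8 T = 255356 − 49432 = 205924
T ≈ 30.08 °C (positive, so assuming full melt was valid).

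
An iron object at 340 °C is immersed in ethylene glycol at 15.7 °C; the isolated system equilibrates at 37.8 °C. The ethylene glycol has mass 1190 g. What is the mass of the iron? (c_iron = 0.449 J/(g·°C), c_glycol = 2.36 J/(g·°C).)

m ≈ 457 g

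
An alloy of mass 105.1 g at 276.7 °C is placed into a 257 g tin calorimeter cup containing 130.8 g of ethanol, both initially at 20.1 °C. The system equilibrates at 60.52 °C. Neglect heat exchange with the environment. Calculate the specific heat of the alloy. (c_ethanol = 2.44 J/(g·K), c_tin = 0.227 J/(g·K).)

c ≈ 0.672 J/(g·K)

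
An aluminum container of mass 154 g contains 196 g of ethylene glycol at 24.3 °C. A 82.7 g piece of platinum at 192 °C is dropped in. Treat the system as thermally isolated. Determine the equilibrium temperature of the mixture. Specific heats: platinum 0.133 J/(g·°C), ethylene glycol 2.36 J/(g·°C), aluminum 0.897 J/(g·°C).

T_f ≈ 27.3 °C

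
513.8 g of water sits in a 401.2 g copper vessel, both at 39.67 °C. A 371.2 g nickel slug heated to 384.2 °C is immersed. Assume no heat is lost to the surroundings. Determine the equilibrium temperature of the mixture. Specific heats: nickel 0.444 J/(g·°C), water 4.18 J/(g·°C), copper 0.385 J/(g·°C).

T_f ≈ 62.7 °C

Setting the total heat transfer to zero:
371.2*0.444*(T − 384.2) + 513.8*4.18*(T − 39.67) + 401.2*0.385*(T − 39.67) = 0
2467 T = 154647
T = 154647/2467 ≈ 62.69 °C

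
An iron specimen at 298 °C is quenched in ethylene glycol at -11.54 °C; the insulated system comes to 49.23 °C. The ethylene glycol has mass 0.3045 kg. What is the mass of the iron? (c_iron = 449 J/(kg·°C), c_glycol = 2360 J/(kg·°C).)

m ≈ 0.391 kg

Energy conservation, ΣQ = 0:
m·449·(49.23 − 298) + 0.3045·2360·(49.23 − (-11.54)) = 0
-111698 m = -43671
m = -43671/-111698 ≈ 0.391 kg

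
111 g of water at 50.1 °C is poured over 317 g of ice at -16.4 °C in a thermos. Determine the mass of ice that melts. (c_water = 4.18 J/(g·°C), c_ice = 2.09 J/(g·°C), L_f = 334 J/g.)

Water can give up m c ΔT = 111×4.18×50.1 = 23245 J before reaching 0 °C.
Of that, 317×2.09×16.4 = 10865 J goes to bring the ice to 0 °C, leaving 12380 J.
Fully melting the ice requires m_ice L_f = 317×334 = 105878 J.
That's not enough to melt it all — equilibrium is at 0 °C with ice remaining.
Mass melted = 12380/334 ≈ 37.07 g.

m_melted ≈ 37.1 g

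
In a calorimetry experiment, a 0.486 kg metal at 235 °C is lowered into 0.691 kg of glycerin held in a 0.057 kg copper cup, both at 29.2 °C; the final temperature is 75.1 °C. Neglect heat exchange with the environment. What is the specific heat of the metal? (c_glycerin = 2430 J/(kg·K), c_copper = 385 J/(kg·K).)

c ≈ 1000 J/(kg·K)

Setting the total heat transfer to zero:
0.486·c·(75.1 − 235) + 0.691·2430·(75.1 − 29.2) + 0.057·385·(75.1 − 29.2) = 0
-77.71 c = -78079
c = -78079/-77.71 ≈ 1005 J/(kg·K)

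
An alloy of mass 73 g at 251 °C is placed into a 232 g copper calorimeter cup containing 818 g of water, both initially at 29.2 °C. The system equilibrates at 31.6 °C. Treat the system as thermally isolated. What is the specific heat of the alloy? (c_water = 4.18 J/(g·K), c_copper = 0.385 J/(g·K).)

c ≈ 0.526 J/(g·K)

Setting the total heat transfer to zero:
73·c·(31.6 − 251) + 818·4.18·(31.6 − 29.2) + 232·0.385·(31.6 − 29.2) = 0
-16016 c = -8420.5
c = -8420.5/-16016 ≈ 0.5258 J/(g·K)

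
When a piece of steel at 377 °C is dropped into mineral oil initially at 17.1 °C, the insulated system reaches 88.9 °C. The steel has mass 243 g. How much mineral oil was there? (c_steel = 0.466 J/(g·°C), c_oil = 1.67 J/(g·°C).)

Heat gained plus heat lost sum to zero:
243·0.466·(88.9 − 377) + m·1.67·(88.9 − 17.1) = 0
119.91 m = 32624
m = 32624/119.91 ≈ 272.1 g

m ≈ 272 g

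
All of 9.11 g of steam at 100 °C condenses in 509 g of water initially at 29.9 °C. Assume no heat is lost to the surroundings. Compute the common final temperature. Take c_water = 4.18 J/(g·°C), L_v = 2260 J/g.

T_f ≈ 40.6 °C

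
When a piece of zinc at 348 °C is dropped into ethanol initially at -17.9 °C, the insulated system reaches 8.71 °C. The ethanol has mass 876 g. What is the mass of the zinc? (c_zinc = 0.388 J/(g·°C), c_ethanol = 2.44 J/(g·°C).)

m ≈ 432 g

|Q_zinc| = |Q_ethanol|:
m·0.388·(348 − 8.71) = 876·2.44·(8.71 − (-17.9))
131.64 m = 56877  ⇒  m ≈ 432.1 g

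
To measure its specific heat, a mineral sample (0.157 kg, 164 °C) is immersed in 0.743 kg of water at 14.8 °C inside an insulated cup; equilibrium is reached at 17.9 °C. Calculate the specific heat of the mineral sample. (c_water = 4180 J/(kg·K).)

c ≈ 420 J/(kg·K)

m_s c (T_s − T_f) = m_water c_water (T_f − T_0):
0.157·c·(164 − 17.9) = 0.743·4180·(17.9 − 14.8)
22.94 c = 9627.8  ⇒  c ≈ 419.7 J/(kg·K)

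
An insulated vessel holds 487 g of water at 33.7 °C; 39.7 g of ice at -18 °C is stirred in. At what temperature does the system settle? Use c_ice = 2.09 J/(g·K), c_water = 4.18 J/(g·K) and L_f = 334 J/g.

T_f ≈ 24.5 °C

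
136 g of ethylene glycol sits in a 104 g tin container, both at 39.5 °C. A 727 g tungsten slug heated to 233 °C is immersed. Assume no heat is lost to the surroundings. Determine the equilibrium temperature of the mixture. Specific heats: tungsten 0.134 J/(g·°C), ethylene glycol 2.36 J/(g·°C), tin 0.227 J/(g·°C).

T_f ≈ 82.1 °C

Heat gained plus heat lost sum to zero:
727*0.134*(T − 233) + 136*2.36*(T − 39.5) + 104*0.227*(T − 39.5) = 0
97.42(T − 233) + 320.96(T − 39.5) + 23.61(T − 39.5) = 0
441.99 T = 36309
T = 36309 / 441.99 = 82.1 °C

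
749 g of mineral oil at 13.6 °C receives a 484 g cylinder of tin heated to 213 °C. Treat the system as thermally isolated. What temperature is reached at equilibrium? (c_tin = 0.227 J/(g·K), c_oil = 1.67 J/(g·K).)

Heat lost by the tin equals heat gained by the oil:
484*0.227*(213 − T) = 749*1.67*(T − 13.6)
109.87(213 − T) = 1250.8(T − 13.6)
1360.7 T = 40413  ⇒  T ≈ 29.70 °C

T_f ≈ 29.7 °C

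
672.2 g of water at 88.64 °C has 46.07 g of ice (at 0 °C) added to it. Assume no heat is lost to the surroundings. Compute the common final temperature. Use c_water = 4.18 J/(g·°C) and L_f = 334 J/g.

T_f ≈ 77.8 °C

Sum of m c ΔT and latent-heat terms is zero:
latent heat to melt: 46.07×334 = 15387
  meltwater 0→T: 46.07×4.18×T = 192.57 T
  water: 2809.8(T − 88.64)
3002.4 T = 249060 − 15387 = 233673
T ≈ 77.83 °C (positive, so assuming full melt was valid).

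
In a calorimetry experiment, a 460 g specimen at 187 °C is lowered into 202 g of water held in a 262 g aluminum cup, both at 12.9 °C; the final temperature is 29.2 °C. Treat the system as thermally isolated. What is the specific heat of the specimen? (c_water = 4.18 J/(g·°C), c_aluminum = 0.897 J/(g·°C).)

Energy conservation, ΣQ = 0:
460×c×(29.2 − 187) + 202×4.18×(29.2 − 12.9) + 262×0.897×(29.2 − 12.9) = 0
-72588 c = -17594
c = -17594/-72588 ≈ 0.2424 J/(g·°C)

c ≈ 0.242 J/(g·°C)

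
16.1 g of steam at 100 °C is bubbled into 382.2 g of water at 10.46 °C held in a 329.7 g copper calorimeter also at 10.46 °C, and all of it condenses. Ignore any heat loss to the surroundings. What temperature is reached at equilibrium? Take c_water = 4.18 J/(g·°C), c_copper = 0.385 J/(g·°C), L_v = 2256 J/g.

Setting the total heat transfer to zero:
latent heat released on condensation: 16.1×2256 = 36322
  condensed water 100 °C→T: 67.3(T − 100)
  original water: 1597.6(T − 10.46)
  cup: 126.93(T − 10.46)
1791.8 T = 36322 + 6729.8 + 18039 = 61090
T ≈ 34.09 °C — below 100 °C, confirming all the steam condensed.

T_f ≈ 34.1 °C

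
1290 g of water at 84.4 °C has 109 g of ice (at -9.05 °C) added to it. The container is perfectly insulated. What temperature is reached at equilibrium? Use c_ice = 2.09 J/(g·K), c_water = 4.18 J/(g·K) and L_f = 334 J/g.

T_f ≈ 71.2 °C

Heat gained plus heat lost sum to zero:
ice -9.05→0 °C: 109×2.09×9.05 = 2061.7; fusion: m_ice L_f = 109×334 = 36406; warm the meltwater: 455.62 T; water cools: 1290×4.18×(T − 84.4) = 5392.2(T − 84.4)
5847.8 T = 455102 − 38468 = 416634
T ≈ 71.25 °C. Since T > 0 °C, the all-ice-melts assumption holds.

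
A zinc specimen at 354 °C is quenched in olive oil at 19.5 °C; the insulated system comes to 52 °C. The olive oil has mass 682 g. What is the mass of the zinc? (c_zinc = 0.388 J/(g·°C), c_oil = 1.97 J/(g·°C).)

m ≈ 373 g

|Q_zinc| = |Q_oil|:
m·0.388·(354 − 52) = 682·1.97·(52 − 19.5)
117.18 m = 43665  ⇒  m ≈ 372.6 g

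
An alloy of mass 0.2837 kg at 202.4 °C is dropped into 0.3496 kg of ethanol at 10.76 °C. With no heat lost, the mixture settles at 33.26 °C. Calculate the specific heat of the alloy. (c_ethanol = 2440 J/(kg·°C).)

Heat gained plus heat lost sum to zero:
0.2837·c·(33.26 − 202.4) + 0.3496·2440·(33.26 − 10.76) = 0
-47.99 c = -19193
c = -19193/-47.99 ≈ 400 J/(kg·°C)

c ≈ 400 J/(kg·°C)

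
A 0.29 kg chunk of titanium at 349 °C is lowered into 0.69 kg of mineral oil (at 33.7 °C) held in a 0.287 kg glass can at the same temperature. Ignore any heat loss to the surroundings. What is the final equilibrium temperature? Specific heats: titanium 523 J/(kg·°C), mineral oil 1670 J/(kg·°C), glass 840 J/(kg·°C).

With ΣQ=0 the equilibrium temperature is the m·c-weighted mean:
T_f = (151.67×349 + 1152.3×33.7 + 241.08×33.7) / (151.67 + 1152.3 + 241.08)
    = 99890 / 1545 ≈ 64.65 °C

T_f ≈ 64.7 °C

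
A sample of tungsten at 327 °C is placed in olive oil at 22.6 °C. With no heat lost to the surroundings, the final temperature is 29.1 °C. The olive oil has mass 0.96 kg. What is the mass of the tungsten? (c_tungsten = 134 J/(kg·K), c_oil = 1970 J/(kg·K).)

m ≈ 0.308 kg

|Q_tungsten| = |Q_oil|:
m×134×(327 − 29.1) = 0.96×1970×(29.1 − 22.6)
39919 m = 12293  ⇒  m ≈ 0.3079 kg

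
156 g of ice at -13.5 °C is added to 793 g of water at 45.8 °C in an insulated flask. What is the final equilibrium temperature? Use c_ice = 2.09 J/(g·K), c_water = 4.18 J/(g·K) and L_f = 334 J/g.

T_f ≈ 24.0 °C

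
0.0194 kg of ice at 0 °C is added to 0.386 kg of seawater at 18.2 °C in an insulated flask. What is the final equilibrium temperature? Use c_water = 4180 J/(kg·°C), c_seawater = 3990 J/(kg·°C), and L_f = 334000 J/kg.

T_f ≈ 13.3 °C

Setting the total heat transfer to zero:
melt ice: 0.0194×334000 = 6479.6
  meltwater 0→T: 0.0194×4180×T = 81.09 T
  seawater: 1540.1(T − 18.2)
1621.2 T = 28031 − 6479.6 = 21551
T ≈ 13.29 °C (positive, so assuming full melt was valid).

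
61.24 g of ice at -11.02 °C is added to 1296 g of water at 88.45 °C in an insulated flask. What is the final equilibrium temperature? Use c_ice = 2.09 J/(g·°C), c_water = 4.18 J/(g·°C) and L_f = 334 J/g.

T_f ≈ 80.6 °C

Setting the total heat transfer to zero:
warm ice to 0 °C: 61.24×2.09×(0 − (-11.02)) = 1410.5; melt ice: 61.24×334 = 20454; warm the meltwater: 255.98 T; water: 5417.3(T − 88.45)
5673.3 T = 479158 − 21865 = 457294
T ≈ 80.61 °C. Since T > 0 °C, the all-ice-melts assumption holds.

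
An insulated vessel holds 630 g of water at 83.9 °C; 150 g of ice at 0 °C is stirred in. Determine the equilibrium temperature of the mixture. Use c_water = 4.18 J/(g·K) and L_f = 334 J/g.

Let T be the final temperature. ΣQ_i = 0:
fusion: m_ice L_f = 150×334 = 50100; meltwater 0→T: 150×4.18×T = 627 T; water: 2633.4(T − 83.9)
3260.4 T = 220942 − 50100 = 170842
T ≈ 52.40 °C — above 0 °C, consistent with complete melting.

T_f ≈ 52.4 °C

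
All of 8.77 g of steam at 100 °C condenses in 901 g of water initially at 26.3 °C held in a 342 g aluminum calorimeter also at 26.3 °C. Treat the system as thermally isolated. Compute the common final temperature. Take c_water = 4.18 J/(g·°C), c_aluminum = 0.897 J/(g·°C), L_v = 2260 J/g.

T_f ≈ 31.8 °C

Energy conservation, ΣQ = 0:
steam→water at 100 °C releases m L_v = 8.77·2260 = 19820
  condensate cools 100→T: 8.77·4.18·(T − 100) = 36.66(T − 100)
  original water: 3766.2(T − 26.3)
  aluminum cup: 342·0.897·(T − 26.3) = 306.77(T − 26.3)
4109.6 T = 19820 + 3665.9 + 107119 = 130605
T ≈ 31.78 °C (< 100 °C, so full condensation is consistent).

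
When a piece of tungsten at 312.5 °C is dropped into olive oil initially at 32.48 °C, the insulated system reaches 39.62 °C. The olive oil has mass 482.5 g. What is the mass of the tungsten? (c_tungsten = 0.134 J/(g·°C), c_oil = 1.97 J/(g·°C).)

Conservation of energy gives ΣQ = 0:
m×0.134×(39.62 − 312.5) + 482.5×1.97×(39.62 − 32.48) = 0
-36.57 m = -6786.7
m = -6786.7/-36.57 ≈ 185.6 g

m ≈ 186 g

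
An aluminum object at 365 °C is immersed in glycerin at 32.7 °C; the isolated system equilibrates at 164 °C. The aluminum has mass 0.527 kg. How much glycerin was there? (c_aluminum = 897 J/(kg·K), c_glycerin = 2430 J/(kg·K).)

|Q_aluminum| = |Q_glycerin|:
0.527·897·(365 − 164) = m·2430·(164 − 32.7)
319059 m = 95017  ⇒  m ≈ 0.2978 kg

m ≈ 0.298 kg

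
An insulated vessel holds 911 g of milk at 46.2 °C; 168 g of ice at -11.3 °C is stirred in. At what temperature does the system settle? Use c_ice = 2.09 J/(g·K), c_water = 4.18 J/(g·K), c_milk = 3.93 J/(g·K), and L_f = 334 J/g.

T_f ≈ 24.6 °C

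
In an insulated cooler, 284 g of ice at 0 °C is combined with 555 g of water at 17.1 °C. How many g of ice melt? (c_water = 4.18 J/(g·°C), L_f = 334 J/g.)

m_melted ≈ 119 g

Heat available from the water dropping to 0 °C: 555×4.18×17.1 = 39670 J.
To melt every bit of ice: 284×334 = 94856 J.
39670 J < 94856 J, so only part of the ice melts and the system sits at 0 °C.
m_melt = 39670 / L_f = 118.8 g.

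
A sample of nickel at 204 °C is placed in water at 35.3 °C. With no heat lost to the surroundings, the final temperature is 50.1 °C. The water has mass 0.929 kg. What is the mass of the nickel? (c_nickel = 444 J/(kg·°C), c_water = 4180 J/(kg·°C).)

Conservation of energy gives ΣQ = 0:
m·444·(50.1 − 204) + 0.929·4180·(50.1 − 35.3) = 0
-68332 m = -57472
m = -57472/-68332 ≈ 0.8411 kg

m ≈ 0.841 kg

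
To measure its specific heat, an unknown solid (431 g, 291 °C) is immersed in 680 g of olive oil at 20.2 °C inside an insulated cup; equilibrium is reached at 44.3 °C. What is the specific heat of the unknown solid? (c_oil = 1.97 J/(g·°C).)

c ≈ 0.304 J/(g·°C)

Let T be the final temperature. ΣQ_i = 0:
431×c×(44.3 − 291) + 680×1.97×(44.3 − 20.2) = 0
-106328 c = -32284
c = -32284/-106328 ≈ 0.3036 J/(g·°C)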